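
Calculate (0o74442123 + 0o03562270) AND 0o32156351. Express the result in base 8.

0o4011

Add column by column in base 8, right to left:
  3+0 = 3
  2+7 = 1 carry 1
  1+2+1 = 4
  2+2 = 4
  4+6 = 2 carry 1
  4+5+1 = 2 carry 1
  4+3+1 = 0 carry 1
  7+0+1 = 0 carry 1
  final carry 1
Sum = 0o100224413; now AND with 0o32156351:
  1&0=0, 0&3=0, 0&2=0, 2&1=0, 2&5=0, 4&6=4, 4&3=0, 1&5=1, 3&1=1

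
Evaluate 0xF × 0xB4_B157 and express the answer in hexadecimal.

0xA966419

Multiply each base-16 digit by 15, carrying:
  7×15 = 105 → write 9 carry 6
  5×15+6 = 81 → write 1 carry 5
  1×15+5 = 20 → write 4 carry 1
  B×15+1 = 166 → write 6 carry 10
  4×15+10 = 70 → write 6 carry 4
  B×15+4 = 169 → write 9 carry 10
  remaining carry: A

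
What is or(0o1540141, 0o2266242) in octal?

0o3766343

OR each oct digit independently (no carries):
  1|2=3, 5|2=7, 4|6=6, 0|6=6, 1|2=3, 4|4=4, 1|2=3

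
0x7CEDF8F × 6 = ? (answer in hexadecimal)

0x2ED93D5A

Multiply each base-16 digit by 6, carrying:
  F×6 = 90 → write A carry 5
  8×6+5 = 53 → write 5 carry 3
  F×6+3 = 93 → write D carry 5
  D×6+5 = 83 → write 3 carry 5
  E×6+5 = 89 → write 9 carry 5
  C×6+5 = 77 → write D carry 4
  7×6+4 = 46 → write E carry 2
  remaining carry: 2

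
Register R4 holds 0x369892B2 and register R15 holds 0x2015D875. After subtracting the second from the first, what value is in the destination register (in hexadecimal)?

Subtract column by column in base 16:
  2-5 → D (borrow)
  B-7-1 → 3
  2-8 → A (borrow)
  9-D-1 → B (borrow)
  8-5-1 → 2
  9-1 → 8
  6-0 → 6
  3-2 → 1

0x1682BA3D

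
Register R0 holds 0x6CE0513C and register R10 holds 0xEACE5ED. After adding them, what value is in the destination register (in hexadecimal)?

0x7B8D3729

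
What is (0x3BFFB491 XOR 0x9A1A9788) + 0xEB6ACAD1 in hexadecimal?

0x18D4FEDEA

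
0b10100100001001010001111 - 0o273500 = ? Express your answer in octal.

0b10100100001001010001111 = 0o24411217 in octal.
Subtract column by column in base 8:
  7-0 → 7
  1-0 → 1
  2-5 → 5 (borrow)
  1-3-1 → 5 (borrow)
  1-7-1 → 1 (borrow)
  4-2-1 → 1
  4-0 → 4
  2-0 → 2

0o24115517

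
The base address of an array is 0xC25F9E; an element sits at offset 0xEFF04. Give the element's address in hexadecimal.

Add column by column in base 16, right to left:
  E+4 = 2 carry 1
  9+0+1 = A
  F+F = E carry 1
  5+F+1 = 5 carry 1
  2+E+1 = 1 carry 1
  C+0+1 = D

0xD15EA2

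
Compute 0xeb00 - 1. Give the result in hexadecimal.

The trailing 2 digits are 0, so subtracting 1 borrows through: they become F and the next digit up decrements.

0xeaff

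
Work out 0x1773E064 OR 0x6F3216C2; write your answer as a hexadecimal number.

OR each hex digit independently (no carries):
  1|6=7, 7|F=F, 7|3=7, 3|2=3, E|1=F, 0|6=6, 6|C=E, 4|2=6

0x7F73F6E6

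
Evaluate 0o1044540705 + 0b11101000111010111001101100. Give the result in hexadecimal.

0o1044540705 = 0x892C1C5 in hexadecimal.
0b11101000111010111001101100 = 0x3A3AE6C in hexadecimal.
Add column by column in base 16, right to left:
  5+C = 1 carry 1
  C+6+1 = 3 carry 1
  1+E+1 = 0 carry 1
  C+A+1 = 7 carry 1
  2+3+1 = 6
  9+A = 3 carry 1
  8+3+1 = C

0xC367031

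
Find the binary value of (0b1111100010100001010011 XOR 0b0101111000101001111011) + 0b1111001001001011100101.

0b11001100011010100001101

First 0b1111100010100001010011 XOR 0b0101111000101001111011 = 0b1010011010001000101000.
Add column by column in base 2, right to left:
  0+1 = 1
  0+0 = 0
  0+1 = 1
  1+0 = 1
  0+0 = 0
  1+1 = 0 carry 1
  0+1+1 = 0 carry 1
  0+1+1 = 0 carry 1
  0+0+1 = 1
  1+1 = 0 carry 1
  0+0+1 = 1
  0+0 = 0
  0+1 = 1
  1+0 = 1
  0+0 = 0
  1+1 = 0 carry 1
  1+0+1 = 0 carry 1
  0+0+1 = 1
  0+1 = 1
  1+1 = 0 carry 1
  0+1+1 = 0 carry 1
  1+1+1 = 1 carry 1
  final carry 1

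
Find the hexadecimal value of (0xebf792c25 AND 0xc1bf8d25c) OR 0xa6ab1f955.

0xebf792c25 AND 0xc1bf8d25c = 0xc1b780004.
Then OR with 0xa6ab1f955.

0xe7bf9f955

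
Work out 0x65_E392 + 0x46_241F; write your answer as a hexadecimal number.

Add column by column in base 16, right to left:
  2+F = 1 carry 1
  9+1+1 = B
  3+4 = 7
  E+2 = 0 carry 1
  5+6+1 = C
  6+4 = A

0xAC07B1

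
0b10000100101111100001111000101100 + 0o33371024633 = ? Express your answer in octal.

0o54050443707

0b10000100101111100001111000101100 = 0o20457417054 in octal.
Add column by column in base 8, right to left:
  4+3 = 7
  5+3 = 0 carry 1
  0+6+1 = 7
  7+4 = 3 carry 1
  1+2+1 = 4
  4+0 = 4
  7+1 = 0 carry 1
  5+7+1 = 5 carry 1
  4+3+1 = 0 carry 1
  0+3+1 = 4
  2+3 = 5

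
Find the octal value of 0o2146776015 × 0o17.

0o41010742303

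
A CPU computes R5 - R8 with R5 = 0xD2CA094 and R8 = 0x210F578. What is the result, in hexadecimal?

0xB1BAB1C

Subtract column by column in base 16:
  4-8 → C (borrow)
  9-7-1 → 1
  0-5 → B (borrow)
  A-F-1 → A (borrow)
  C-0-1 → B
  2-1 → 1
  D-2 → B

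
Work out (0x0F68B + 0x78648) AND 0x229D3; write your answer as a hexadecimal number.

0x28D3

Add column by column in base 16, right to left:
  B+8 = 3 carry 1
  8+4+1 = D
  6+6 = C
  F+8 = 7 carry 1
  0+7+1 = 8
Sum = 0x87CD3; now AND with 0x229D3:
  8&2=0, 7&2=2, C&9=8, D&D=D, 3&3=3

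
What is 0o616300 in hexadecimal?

Each octal digit is 3 bits: 6=110 1=001 6=110 3=011 0=000 0=000.
Group the bits into nibbles: 0011 0001 1100 1100 0000 → 31cc0.

0x31cc0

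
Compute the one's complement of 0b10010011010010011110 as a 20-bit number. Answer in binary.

0b01101100101101100001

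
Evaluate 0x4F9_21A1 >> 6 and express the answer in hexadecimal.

0x13E486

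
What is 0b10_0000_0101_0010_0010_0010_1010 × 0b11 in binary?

Multiply each base-2 digit by 3, carrying:
  0×3 = 0 → write 0
  1×3 = 3 → write 1 carry 1
  0×3+1 = 1 → write 1
  1×3 = 3 → write 1 carry 1
  0×3+1 = 1 → write 1
  1×3 = 3 → write 1 carry 1
  0×3+1 = 1 → write 1
  0×3 = 0 → write 0
  0×3 = 0 → write 0
  1×3 = 3 → write 1 carry 1
  0×3+1 = 1 → write 1
  0×3 = 0 → write 0
  0×3 = 0 → write 0
  1×3 = 3 → write 1 carry 1
  0×3+1 = 1 → write 1
  0×3 = 0 → write 0
  1×3 = 3 → write 1 carry 1
  0×3+1 = 1 → write 1
  1×3 = 3 → write 1 carry 1
  0×3+1 = 1 → write 1
  0×3 = 0 → write 0
  0×3 = 0 → write 0
  0×3 = 0 → write 0
  0×3 = 0 → write 0
  0×3 = 0 → write 0
  1×3 = 3 → write 1 carry 1
  remaining carry: 1

0b110000011110110011001111110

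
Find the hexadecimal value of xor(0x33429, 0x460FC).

0x754D5

XOR each hex digit independently (no carries):
  3^4=7, 3^6=5, 4^0=4, 2^F=D, 9^C=5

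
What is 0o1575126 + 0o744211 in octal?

Add column by column in base 8, right to left:
  6+1 = 7
  2+1 = 3
  1+2 = 3
  5+4 = 1 carry 1
  7+4+1 = 4 carry 1
  5+7+1 = 5 carry 1
  1+0+1 = 2

0o2541337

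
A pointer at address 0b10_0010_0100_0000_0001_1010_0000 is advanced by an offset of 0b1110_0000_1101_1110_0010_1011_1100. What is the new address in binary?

Add column by column in base 2, right to left:
  0+0 = 0
  0+0 = 0
  0+1 = 1
  0+1 = 1
  0+1 = 1
  1+1 = 0 carry 1
  0+0+1 = 1
  1+1 = 0 carry 1
  1+0+1 = 0 carry 1
  0+1+1 = 0 carry 1
  0+0+1 = 1
  0+0 = 0
  0+0 = 0
  0+1 = 1
  0+1 = 1
  0+1 = 1
  0+1 = 1
  0+0 = 0
  1+1 = 0 carry 1
  0+1+1 = 0 carry 1
  0+0+1 = 1
  1+0 = 1
  0+0 = 0
  0+0 = 0
  0+0 = 0
  1+1 = 0 carry 1
  0+1+1 = 0 carry 1
  0+1+1 = 0 carry 1
  final carry 1

0b10000001100011110010001011100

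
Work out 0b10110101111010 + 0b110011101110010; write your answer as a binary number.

0b1001010011101100

Add column by column in base 2, right to left:
  0+0 = 0
  1+1 = 0 carry 1
  0+0+1 = 1
  1+0 = 1
  1+1 = 0 carry 1
  1+1+1 = 1 carry 1
  1+1+1 = 1 carry 1
  0+0+1 = 1
  1+1 = 0 carry 1
  0+1+1 = 0 carry 1
  1+1+1 = 1 carry 1
  1+0+1 = 0 carry 1
  0+0+1 = 1
  1+1 = 0 carry 1
  0+1+1 = 0 carry 1
  final carry 1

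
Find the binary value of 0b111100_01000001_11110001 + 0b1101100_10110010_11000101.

0b101010001111010010110110

Add column by column in base 2, right to left:
  1+1 = 0 carry 1
  0+0+1 = 1
  0+1 = 1
  0+0 = 0
  1+0 = 1
  1+0 = 1
  1+1 = 0 carry 1
  1+1+1 = 1 carry 1
  1+0+1 = 0 carry 1
  0+1+1 = 0 carry 1
  0+0+1 = 1
  0+0 = 0
  0+1 = 1
  0+1 = 1
  1+0 = 1
  0+1 = 1
  0+0 = 0
  0+0 = 0
  1+1 = 0 carry 1
  1+1+1 = 1 carry 1
  1+0+1 = 0 carry 1
  1+1+1 = 1 carry 1
  0+1+1 = 0 carry 1
  final carry 1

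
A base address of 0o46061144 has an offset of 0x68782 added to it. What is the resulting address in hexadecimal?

0o46061144 = 0x986264 in hexadecimal.
Add column by column in base 16, right to left:
  4+2 = 6
  6+8 = E
  2+7 = 9
  6+8 = E
  8+6 = E
  9+0 = 9

0x9EE9E6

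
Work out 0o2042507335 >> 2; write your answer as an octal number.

0o410521667

2 bits is not a whole number of base-8 digits; in binary: 10000100010101000111011011101 >> 2 = 100001000101010001110110111.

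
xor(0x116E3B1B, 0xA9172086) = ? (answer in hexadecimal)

0xB8791B9D

XOR each hex digit independently (no carries):
  1^A=B, 1^9=8, 6^1=7, E^7=9, 3^2=1, B^0=B, 1^8=9, B^6=D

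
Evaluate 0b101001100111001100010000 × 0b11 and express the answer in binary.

0b1111100110101100100110000

Multiply each base-2 digit by 3, carrying:
  0×3 = 0 → write 0
  0×3 = 0 → write 0
  0×3 = 0 → write 0
  0×3 = 0 → write 0
  1×3 = 3 → write 1 carry 1
  0×3+1 = 1 → write 1
  0×3 = 0 → write 0
  0×3 = 0 → write 0
  1×3 = 3 → write 1 carry 1
  1×3+1 = 4 → write 0 carry 2
  0×3+2 = 2 → write 0 carry 1
  0×3+1 = 1 → write 1
  1×3 = 3 → write 1 carry 1
  1×3+1 = 4 → write 0 carry 2
  1×3+2 = 5 → write 1 carry 2
  0×3+2 = 2 → write 0 carry 1
  0×3+1 = 1 → write 1
  1×3 = 3 → write 1 carry 1
  1×3+1 = 4 → write 0 carry 2
  0×3+2 = 2 → write 0 carry 1
  0×3+1 = 1 → write 1
  1×3 = 3 → write 1 carry 1
  0×3+1 = 1 → write 1
  1×3 = 3 → write 1 carry 1
  remaining carry: 1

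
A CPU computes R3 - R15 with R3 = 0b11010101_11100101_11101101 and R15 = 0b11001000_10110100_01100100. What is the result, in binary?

Subtract column by column in base 2:
  1-0 → 1
  0-0 → 0
  1-1 → 0
  1-0 → 1
  0-0 → 0
  1-1 → 0
  1-1 → 0
  1-0 → 1
  1-0 → 1
  0-0 → 0
  1-1 → 0
  0-0 → 0
  0-1 → 1 (borrow)
  1-1-1 → 1 (borrow)
  1-0-1 → 0
  1-1 → 0
  1-0 → 1
  0-0 → 0
  1-0 → 1
  0-1 → 1 (borrow)
  1-0-1 → 0
  0-0 → 0
  1-1 → 0
  1-1 → 0

0b11010011000110001001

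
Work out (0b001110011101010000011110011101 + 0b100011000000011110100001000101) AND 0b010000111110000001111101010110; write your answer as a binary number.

Add column by column in base 2, right to left:
  1+1 = 0 carry 1
  0+0+1 = 1
  1+1 = 0 carry 1
  1+0+1 = 0 carry 1
  1+0+1 = 0 carry 1
  0+0+1 = 1
  0+1 = 1
  1+0 = 1
  1+0 = 1
  1+0 = 1
  1+0 = 1
  0+1 = 1
  0+0 = 0
  0+1 = 1
  0+1 = 1
  0+1 = 1
  1+1 = 0 carry 1
  0+0+1 = 1
  1+0 = 1
  0+0 = 0
  1+0 = 1
  1+0 = 1
  1+0 = 1
  0+0 = 0
  0+1 = 1
  1+1 = 0 carry 1
  1+0+1 = 0 carry 1
  1+0+1 = 0 carry 1
  0+0+1 = 1
  0+1 = 1
Sum = 0b110001011101101110111111100010; now AND with 0b010000111110000001111101010110:
  110001011101101110111111100010
& 010000111110000001111101010110
= 010000011100000000111101000010

0b10000011100000000111101000010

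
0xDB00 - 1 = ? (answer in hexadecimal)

0xDAFF

The trailing 2 digits are 0, so subtracting 1 borrows through: they become F and the next digit up decrements.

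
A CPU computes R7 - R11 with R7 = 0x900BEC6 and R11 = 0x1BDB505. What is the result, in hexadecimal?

Subtract column by column in base 16:
  6-5 → 1
  C-0 → C
  E-5 → 9
  B-B → 0
  0-D → 3 (borrow)
  0-B-1 → 4 (borrow)
  9-1-1 → 7

0x74309C1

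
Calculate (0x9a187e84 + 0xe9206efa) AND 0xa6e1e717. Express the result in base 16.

Add column by column in base 16, right to left:
  4+a = e
  8+f = 7 carry 1
  e+e+1 = d carry 1
  7+6+1 = e
  8+0 = 8
  1+2 = 3
  a+9 = 3 carry 1
  9+e+1 = 8 carry 1
  final carry 1
Sum = 0x18338ed7e; now AND with 0xa6e1e717:
  1&0=0, 8&a=8, 3&6=2, 3&e=2, 8&1=0, e&e=e, d&7=5, 7&1=1, e&7=6

0x8220e516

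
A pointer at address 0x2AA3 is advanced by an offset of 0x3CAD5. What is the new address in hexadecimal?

0x3F578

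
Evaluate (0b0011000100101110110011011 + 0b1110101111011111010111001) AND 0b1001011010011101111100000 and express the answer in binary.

Add column by column in base 2, right to left:
  1+1 = 0 carry 1
  1+0+1 = 0 carry 1
  0+0+1 = 1
  1+1 = 0 carry 1
  1+1+1 = 1 carry 1
  0+1+1 = 0 carry 1
  0+0+1 = 1
  1+1 = 0 carry 1
  1+0+1 = 0 carry 1
  0+1+1 = 0 carry 1
  1+1+1 = 1 carry 1
  1+1+1 = 1 carry 1
  1+1+1 = 1 carry 1
  0+1+1 = 0 carry 1
  1+0+1 = 0 carry 1
  0+1+1 = 0 carry 1
  0+1+1 = 0 carry 1
  1+1+1 = 1 carry 1
  0+1+1 = 0 carry 1
  0+0+1 = 1
  0+1 = 1
  1+0 = 1
  1+1 = 0 carry 1
  0+1+1 = 0 carry 1
  0+1+1 = 0 carry 1
  final carry 1
Sum = 0b10001110100001110001010100; now AND with 0b1001011010011101111100000:
  10001110100001110001010100
& 01001011010011101111100000
= 00001010000001100001000000

0b1010000001100001000000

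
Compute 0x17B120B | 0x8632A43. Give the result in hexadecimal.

0x97B3A4B

OR each hex digit independently (no carries):
  1|8=9, 7|6=7, B|3=B, 1|2=3, 2|A=A, 0|4=4, B|3=B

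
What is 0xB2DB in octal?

0o131333

Expand each hex digit to 4 bits: B=1011 2=0010 D=1101 B=1011.
Group the bits in threes: 001 011 001 011 011 011 → 131333.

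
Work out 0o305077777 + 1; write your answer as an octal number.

The trailing 5 digits are 7 (max in base 8), so adding 1 cascades: they roll to 0 and the next digit up increments.

0o305100000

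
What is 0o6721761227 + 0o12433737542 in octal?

0o21355720771

Add column by column in base 8, right to left:
  7+2 = 1 carry 1
  2+4+1 = 7
  2+5 = 7
  1+7 = 0 carry 1
  6+3+1 = 2 carry 1
  7+7+1 = 7 carry 1
  1+3+1 = 5
  2+3 = 5
  7+4 = 3 carry 1
  6+2+1 = 1 carry 1
  0+1+1 = 2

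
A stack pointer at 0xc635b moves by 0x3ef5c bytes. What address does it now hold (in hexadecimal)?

Add column by column in base 16, right to left:
  b+c = 7 carry 1
  5+5+1 = b
  3+f = 2 carry 1
  6+e+1 = 5 carry 1
  c+3+1 = 0 carry 1
  final carry 1

0x1052b7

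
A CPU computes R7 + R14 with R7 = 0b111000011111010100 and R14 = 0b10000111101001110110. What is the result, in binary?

0b11000000001001001010

Add column by column in base 2, right to left:
  0+0 = 0
  0+1 = 1
  1+1 = 0 carry 1
  0+0+1 = 1
  1+1 = 0 carry 1
  0+1+1 = 0 carry 1
  1+1+1 = 1 carry 1
  1+0+1 = 0 carry 1
  1+0+1 = 0 carry 1
  1+1+1 = 1 carry 1
  1+0+1 = 0 carry 1
  0+1+1 = 0 carry 1
  0+1+1 = 0 carry 1
  0+1+1 = 0 carry 1
  0+1+1 = 0 carry 1
  1+0+1 = 0 carry 1
  1+0+1 = 0 carry 1
  1+0+1 = 0 carry 1
  0+0+1 = 1
  0+1 = 1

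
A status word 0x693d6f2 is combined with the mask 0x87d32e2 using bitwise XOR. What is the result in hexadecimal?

XOR each hex digit independently (no carries):
  6^8=e, 9^7=e, 3^d=e, d^3=e, 6^2=4, f^e=1, 2^2=0

0xeeee410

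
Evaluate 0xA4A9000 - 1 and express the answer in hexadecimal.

The trailing 3 digits are 0, so subtracting 1 borrows through: they become F and the next digit up decrements.

0xA4A8FFF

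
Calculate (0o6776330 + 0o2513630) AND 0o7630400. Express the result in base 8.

0o1410000

Add column by column in base 8, right to left:
  0+0 = 0
  3+3 = 6
  3+6 = 1 carry 1
  6+3+1 = 2 carry 1
  7+1+1 = 1 carry 1
  7+5+1 = 5 carry 1
  6+2+1 = 1 carry 1
  final carry 1
Sum = 0o11512160; now AND with 0o7630400:
  1&0=0, 1&7=1, 5&6=4, 1&3=1, 2&0=0, 1&4=0, 6&0=0, 0&0=0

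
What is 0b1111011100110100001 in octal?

0o1734641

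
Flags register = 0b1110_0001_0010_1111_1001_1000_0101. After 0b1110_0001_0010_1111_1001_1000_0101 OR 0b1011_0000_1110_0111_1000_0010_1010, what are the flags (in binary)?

0b1111000111101111100110101111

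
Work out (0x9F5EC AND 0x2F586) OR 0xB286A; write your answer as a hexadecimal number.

0x9F5EC AND 0x2F586 = 0x0F584.
Then OR with 0xB286A.

0xBFDEE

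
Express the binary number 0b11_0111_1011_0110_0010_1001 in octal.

0o15733051

Group the bits in threes: 001 101 111 011 011 000 101 001 → 15733051.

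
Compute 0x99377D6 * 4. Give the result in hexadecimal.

Multiply each base-16 digit by 4, carrying:
  6×4 = 24 → write 8 carry 1
  D×4+1 = 53 → write 5 carry 3
  7×4+3 = 31 → write F carry 1
  7×4+1 = 29 → write D carry 1
  3×4+1 = 13 → write D
  9×4 = 36 → write 4 carry 2
  9×4+2 = 38 → write 6 carry 2
  remaining carry: 2

0x264DDF58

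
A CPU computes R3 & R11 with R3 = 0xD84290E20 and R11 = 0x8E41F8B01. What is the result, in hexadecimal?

AND each hex digit independently (no carries):
  D&8=8, 8&E=8, 4&4=4, 2&1=0, 9&F=9, 0&8=0, E&B=A, 2&0=0, 0&1=0

0x884090A00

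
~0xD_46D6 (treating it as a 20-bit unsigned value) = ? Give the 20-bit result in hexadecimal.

0x2B929

Each hex digit d becomes F−d:
  D→2, 4→B, 6→9, D→2, 6→9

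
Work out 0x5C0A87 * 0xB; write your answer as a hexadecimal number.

0x3F473CD

Multiply each base-16 digit by 11, carrying:
  7×11 = 77 → write D carry 4
  8×11+4 = 92 → write C carry 5
  A×11+5 = 115 → write 3 carry 7
  0×11+7 = 7 → write 7
  C×11 = 132 → write 4 carry 8
  5×11+8 = 63 → write F carry 3
  remaining carry: 3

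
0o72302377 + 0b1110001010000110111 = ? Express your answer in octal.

0o74114466

0b1110001010000110111 = 0o1612067 in octal.
Add column by column in base 8, right to left:
  7+7 = 6 carry 1
  7+6+1 = 6 carry 1
  3+0+1 = 4
  2+2 = 4
  0+1 = 1
  3+6 = 1 carry 1
  2+1+1 = 4
  7+0 = 7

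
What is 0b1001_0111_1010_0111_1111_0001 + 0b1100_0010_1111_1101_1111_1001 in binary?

0b1010110101010010111101010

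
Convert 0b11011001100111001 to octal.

Group the bits in threes: 011 011 001 100 111 001 → 331471.

0o331471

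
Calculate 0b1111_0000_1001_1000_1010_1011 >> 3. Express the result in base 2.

Right shift by 3: drop the 3 least-significant bits.

0b111100001001100010101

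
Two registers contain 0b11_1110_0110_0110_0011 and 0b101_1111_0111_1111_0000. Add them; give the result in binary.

Add column by column in base 2, right to left:
  1+0 = 1
  1+0 = 1
  0+0 = 0
  0+0 = 0
  0+1 = 1
  1+1 = 0 carry 1
  1+1+1 = 1 carry 1
  0+1+1 = 0 carry 1
  0+1+1 = 0 carry 1
  1+1+1 = 1 carry 1
  1+1+1 = 1 carry 1
  0+0+1 = 1
  0+1 = 1
  1+1 = 0 carry 1
  1+1+1 = 1 carry 1
  1+1+1 = 1 carry 1
  1+1+1 = 1 carry 1
  1+0+1 = 0 carry 1
  0+1+1 = 0 carry 1
  final carry 1

0b10011101111001010011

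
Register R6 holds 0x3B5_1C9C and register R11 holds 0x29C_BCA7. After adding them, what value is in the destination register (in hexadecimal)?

0x651D943

Add column by column in base 16, right to left:
  C+7 = 3 carry 1
  9+A+1 = 4 carry 1
  C+C+1 = 9 carry 1
  1+B+1 = D
  5+C = 1 carry 1
  B+9+1 = 5 carry 1
  3+2+1 = 6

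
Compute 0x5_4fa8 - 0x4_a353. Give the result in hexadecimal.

0xac55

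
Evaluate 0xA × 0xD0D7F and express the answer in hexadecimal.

Multiply each base-16 digit by 10, carrying:
  F×10 = 150 → write 6 carry 9
  7×10+9 = 79 → write F carry 4
  D×10+4 = 134 → write 6 carry 8
  0×10+8 = 8 → write 8
  D×10 = 130 → write 2 carry 8
  remaining carry: 8

0x8286F6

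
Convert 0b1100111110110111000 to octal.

Group the bits in threes: 001 100 111 110 110 111 000 → 1476670.

0o1476670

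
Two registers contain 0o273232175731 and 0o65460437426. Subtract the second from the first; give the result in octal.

0o205551536303

Subtract column by column in base 8:
  1-6 → 3 (borrow)
  3-2-1 → 0
  7-4 → 3
  5-7 → 6 (borrow)
  7-3-1 → 3
  1-4 → 5 (borrow)
  2-0-1 → 1
  3-6 → 5 (borrow)
  2-4-1 → 5 (borrow)
  3-5-1 → 5 (borrow)
  7-6-1 → 0
  2-0 → 2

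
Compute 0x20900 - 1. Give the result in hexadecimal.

0x208FF

The trailing 2 digits are 0, so subtracting 1 borrows through: they become F and the next digit up decrements.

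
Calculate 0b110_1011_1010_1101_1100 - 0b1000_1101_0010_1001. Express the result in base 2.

0b1100010110110110011

Subtract column by column in base 2:
  0-1 → 1 (borrow)
  0-0-1 → 1 (borrow)
  1-0-1 → 0
  1-1 → 0
  1-0 → 1
  0-1 → 1 (borrow)
  1-0-1 → 0
  1-0 → 1
  0-1 → 1 (borrow)
  1-0-1 → 0
  0-1 → 1 (borrow)
  1-1-1 → 1 (borrow)
  1-0-1 → 0
  1-0 → 1
  0-0 → 0
  1-1 → 0
  0-0 → 0
  1-0 → 1
  1-0 → 1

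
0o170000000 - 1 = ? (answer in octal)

0o167777777

The trailing 7 digits are 0, so subtracting 1 borrows through: they become 7 and the next digit up decrements.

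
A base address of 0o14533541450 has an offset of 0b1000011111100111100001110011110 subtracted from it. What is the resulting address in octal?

0b1000011111100111100001110011110 = 0o10374741636 in octal.
Subtract column by column in base 8:
  0-6 → 2 (borrow)
  5-3-1 → 1
  4-6 → 6 (borrow)
  1-1-1 → 7 (borrow)
  4-4-1 → 7 (borrow)
  5-7-1 → 5 (borrow)
  3-4-1 → 6 (borrow)
  3-7-1 → 3 (borrow)
  5-3-1 → 1
  4-0 → 4
  1-1 → 0

0o4136577612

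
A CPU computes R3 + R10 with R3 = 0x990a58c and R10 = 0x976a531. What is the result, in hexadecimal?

Add column by column in base 16, right to left:
  c+1 = d
  8+3 = b
  5+5 = a
  a+a = 4 carry 1
  0+6+1 = 7
  9+7 = 0 carry 1
  9+9+1 = 3 carry 1
  final carry 1

0x13074abd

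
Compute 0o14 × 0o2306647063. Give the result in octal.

0o34521725144

Multiply each base-8 digit by 12, carrying:
  3×12 = 36 → write 4 carry 4
  6×12+4 = 76 → write 4 carry 9
  0×12+9 = 9 → write 1 carry 1
  7×12+1 = 85 → write 5 carry 10
  4×12+10 = 58 → write 2 carry 7
  6×12+7 = 79 → write 7 carry 9
  6×12+9 = 81 → write 1 carry 10
  0×12+10 = 10 → write 2 carry 1
  3×12+1 = 37 → write 5 carry 4
  2×12+4 = 28 → write 4 carry 3
  remaining carry: 3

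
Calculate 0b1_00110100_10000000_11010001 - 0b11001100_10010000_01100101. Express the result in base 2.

0b11001111111000001101100

Subtract column by column in base 2:
  1-1 → 0
  0-0 → 0
  0-1 → 1 (borrow)
  0-0-1 → 1 (borrow)
  1-0-1 → 0
  0-1 → 1 (borrow)
  1-1-1 → 1 (borrow)
  1-0-1 → 0
  0-0 → 0
  0-0 → 0
  0-0 → 0
  0-0 → 0
  0-1 → 1 (borrow)
  0-0-1 → 1 (borrow)
  0-0-1 → 1 (borrow)
  1-1-1 → 1 (borrow)
  0-0-1 → 1 (borrow)
  0-0-1 → 1 (borrow)
  1-1-1 → 1 (borrow)
  0-1-1 → 0 (borrow)
  1-0-1 → 0
  1-0 → 1
  0-1 → 1 (borrow)
  0-1-1 → 0 (borrow)
  1-0-1 → 0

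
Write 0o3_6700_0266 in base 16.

0x3DC00B6

Each octal digit is 3 bits: 3=011 6=110 7=111 0=000 0=000 0=000 2=010 6=110 6=110.
Group the bits into nibbles: 0011 1101 1100 0000 0000 1011 0110 → 3DC00B6.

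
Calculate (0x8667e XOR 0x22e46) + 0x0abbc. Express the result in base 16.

0xaf3f4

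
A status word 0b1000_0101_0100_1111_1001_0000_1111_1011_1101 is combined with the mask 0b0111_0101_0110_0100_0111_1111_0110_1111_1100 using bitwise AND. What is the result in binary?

AND bit by bit (1 only where both bits are 1):
  100001010100111110010000111110111101
& 011101010110010001111111011011111100
= 000001010100010000010000011010111100

0b000001010100010000010000011010111100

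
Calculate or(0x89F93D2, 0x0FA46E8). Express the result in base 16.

0x8FFD7FA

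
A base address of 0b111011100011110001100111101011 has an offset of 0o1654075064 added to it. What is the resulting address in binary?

0b1001010001111111001010000011111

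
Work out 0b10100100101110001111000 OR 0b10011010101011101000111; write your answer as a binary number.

0b10111110101111101111111

OR bit by bit (1 where either bit is 1):
  10100100101110001111000
| 10011010101011101000111
= 10111110101111101111111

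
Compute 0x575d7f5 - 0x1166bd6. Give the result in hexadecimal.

Subtract column by column in base 16:
  5-6 → f (borrow)
  f-d-1 → 1
  7-b → c (borrow)
  d-6-1 → 6
  5-6 → f (borrow)
  7-1-1 → 5
  5-1 → 4

0x45f6c1f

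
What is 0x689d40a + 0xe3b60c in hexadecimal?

Add column by column in base 16, right to left:
  a+c = 6 carry 1
  0+0+1 = 1
  4+6 = a
  d+b = 8 carry 1
  9+3+1 = d
  8+e = 6 carry 1
  6+0+1 = 7

0x76d8a16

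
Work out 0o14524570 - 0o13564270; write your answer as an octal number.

0o740300

Subtract column by column in base 8:
  0-0 → 0
  7-7 → 0
  5-2 → 3
  4-4 → 0
  2-6 → 4 (borrow)
  5-5-1 → 7 (borrow)
  4-3-1 → 0
  1-1 → 0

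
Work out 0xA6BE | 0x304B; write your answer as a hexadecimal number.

0xB6FF

OR each hex digit independently (no carries):
  A|3=B, 6|0=6, B|4=F, E|B=F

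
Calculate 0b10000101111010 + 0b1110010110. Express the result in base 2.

0b10010100010000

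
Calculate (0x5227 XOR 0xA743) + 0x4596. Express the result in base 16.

First 0x5227 XOR 0xA743 = 0xF564.
Add column by column in base 16, right to left:
  4+6 = A
  6+9 = F
  5+5 = A
  F+4 = 3 carry 1
  final carry 1

0x13AFA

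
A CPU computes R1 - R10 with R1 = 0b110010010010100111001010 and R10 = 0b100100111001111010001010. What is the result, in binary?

Subtract column by column in base 2:
  0-0 → 0
  1-1 → 0
  0-0 → 0
  1-1 → 0
  0-0 → 0
  0-0 → 0
  1-0 → 1
  1-1 → 0
  1-0 → 1
  0-1 → 1 (borrow)
  0-1-1 → 0 (borrow)
  1-1-1 → 1 (borrow)
  0-1-1 → 0 (borrow)
  1-0-1 → 0
  0-0 → 0
  0-1 → 1 (borrow)
  1-1-1 → 1 (borrow)
  0-1-1 → 0 (borrow)
  0-0-1 → 1 (borrow)
  1-0-1 → 0
  0-1 → 1 (borrow)
  0-0-1 → 1 (borrow)
  1-0-1 → 0
  1-1 → 0

0b1101011000101101000000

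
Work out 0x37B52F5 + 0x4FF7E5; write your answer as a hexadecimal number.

0x3CB4ADA

Add column by column in base 16, right to left:
  5+5 = A
  F+E = D carry 1
  2+7+1 = A
  5+F = 4 carry 1
  B+F+1 = B carry 1
  7+4+1 = C
  3+0 = 3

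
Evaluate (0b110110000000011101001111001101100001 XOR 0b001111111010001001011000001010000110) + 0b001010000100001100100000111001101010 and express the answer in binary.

First 0b110110000000011101001111001101100001 XOR 0b001111111010001001011000001010000110 = 0b111001111010010100010111000111100111.
Add column by column in base 2, right to left:
  1+0 = 1
  1+1 = 0 carry 1
  1+0+1 = 0 carry 1
  0+1+1 = 0 carry 1
  0+0+1 = 1
  1+1 = 0 carry 1
  1+1+1 = 1 carry 1
  1+0+1 = 0 carry 1
  1+0+1 = 0 carry 1
  0+1+1 = 0 carry 1
  0+1+1 = 0 carry 1
  0+1+1 = 0 carry 1
  1+0+1 = 0 carry 1
  1+0+1 = 0 carry 1
  1+0+1 = 0 carry 1
  0+0+1 = 1
  1+0 = 1
  0+1 = 1
  0+0 = 0
  0+0 = 0
  1+1 = 0 carry 1
  0+1+1 = 0 carry 1
  1+0+1 = 0 carry 1
  0+0+1 = 1
  0+0 = 0
  1+0 = 1
  0+1 = 1
  1+0 = 1
  1+0 = 1
  1+0 = 1
  1+0 = 1
  0+1 = 1
  0+0 = 0
  1+1 = 0 carry 1
  1+0+1 = 0 carry 1
  1+0+1 = 0 carry 1
  final carry 1

0b1000011111110100000111000000001010001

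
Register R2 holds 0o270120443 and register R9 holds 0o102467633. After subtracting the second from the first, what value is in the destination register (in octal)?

Subtract column by column in base 8:
  3-3 → 0
  4-3 → 1
  4-6 → 6 (borrow)
  0-7-1 → 0 (borrow)
  2-6-1 → 3 (borrow)
  1-4-1 → 4 (borrow)
  0-2-1 → 5 (borrow)
  7-0-1 → 6
  2-1 → 1

0o165430610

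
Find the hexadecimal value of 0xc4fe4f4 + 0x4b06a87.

0x11004f7b

Add column by column in base 16, right to left:
  4+7 = b
  f+8 = 7 carry 1
  4+a+1 = f
  e+6 = 4 carry 1
  f+0+1 = 0 carry 1
  4+b+1 = 0 carry 1
  c+4+1 = 1 carry 1
  final carry 1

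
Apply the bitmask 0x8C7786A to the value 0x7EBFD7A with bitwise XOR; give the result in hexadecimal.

0xF2C8510

XOR each hex digit independently (no carries):
  7^8=F, E^C=2, B^7=C, F^7=8, D^8=5, 7^6=1, A^A=0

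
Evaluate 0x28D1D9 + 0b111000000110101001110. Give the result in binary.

0x28D1D9 = 0b1010001101000111011001 in binary.
Add column by column in base 2, right to left:
  1+0 = 1
  0+1 = 1
  0+1 = 1
  1+1 = 0 carry 1
  1+0+1 = 0 carry 1
  0+0+1 = 1
  1+1 = 0 carry 1
  1+0+1 = 0 carry 1
  1+1+1 = 1 carry 1
  0+0+1 = 1
  0+1 = 1
  0+1 = 1
  1+0 = 1
  0+0 = 0
  1+0 = 1
  1+0 = 1
  0+0 = 0
  0+0 = 0
  0+1 = 1
  1+1 = 0 carry 1
  0+1+1 = 0 carry 1
  1+0+1 = 0 carry 1
  final carry 1

0b10001001101111100100111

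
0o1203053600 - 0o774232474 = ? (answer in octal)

0o206621104

Subtract column by column in base 8:
  0-4 → 4 (borrow)
  0-7-1 → 0 (borrow)
  6-4-1 → 1
  3-2 → 1
  5-3 → 2
  0-2 → 6 (borrow)
  3-4-1 → 6 (borrow)
  0-7-1 → 0 (borrow)
  2-7-1 → 2 (borrow)
  1-0-1 → 0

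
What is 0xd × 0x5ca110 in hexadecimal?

Multiply each base-16 digit by 13, carrying:
  0×13 = 0 → write 0
  1×13 = 13 → write d
  1×13 = 13 → write d
  a×13 = 130 → write 2 carry 8
  c×13+8 = 164 → write 4 carry 10
  5×13+10 = 75 → write b carry 4
  remaining carry: 4

0x4b42dd0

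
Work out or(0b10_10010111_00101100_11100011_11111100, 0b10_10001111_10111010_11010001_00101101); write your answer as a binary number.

OR bit by bit (1 where either bit is 1):
  1010010111001011001110001111111100
| 1010001111101110101101000100101101
= 1010011111101111101111001111111101

0b1010011111101111101111001111111101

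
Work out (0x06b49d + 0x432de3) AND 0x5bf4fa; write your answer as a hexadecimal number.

Add column by column in base 16, right to left:
  d+3 = 0 carry 1
  9+e+1 = 8 carry 1
  4+d+1 = 2 carry 1
  b+2+1 = e
  6+3 = 9
  0+4 = 4
Sum = 0x49e280; now AND with 0x5bf4fa:
  4&5=4, 9&b=9, e&f=e, 2&4=0, 8&f=8, 0&a=0

0x49e080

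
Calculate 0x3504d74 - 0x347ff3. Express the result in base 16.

0x31bcd81

Subtract column by column in base 16:
  4-3 → 1
  7-f → 8 (borrow)
  d-f-1 → d (borrow)
  4-7-1 → c (borrow)
  0-4-1 → b (borrow)
  5-3-1 → 1
  3-0 → 3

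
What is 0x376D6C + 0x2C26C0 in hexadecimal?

Add column by column in base 16, right to left:
  C+0 = C
  6+C = 2 carry 1
  D+6+1 = 4 carry 1
  6+2+1 = 9
  7+C = 3 carry 1
  3+2+1 = 6

0x63942C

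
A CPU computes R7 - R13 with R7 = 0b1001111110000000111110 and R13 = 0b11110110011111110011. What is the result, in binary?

0b110000111100001001011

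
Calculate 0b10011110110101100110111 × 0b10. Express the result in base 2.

Multiply each base-2 digit by 2, carrying:
  1×2 = 2 → write 0 carry 1
  1×2+1 = 3 → write 1 carry 1
  1×2+1 = 3 → write 1 carry 1
  0×2+1 = 1 → write 1
  1×2 = 2 → write 0 carry 1
  1×2+1 = 3 → write 1 carry 1
  0×2+1 = 1 → write 1
  0×2 = 0 → write 0
  1×2 = 2 → write 0 carry 1
  1×2+1 = 3 → write 1 carry 1
  0×2+1 = 1 → write 1
  1×2 = 2 → write 0 carry 1
  0×2+1 = 1 → write 1
  1×2 = 2 → write 0 carry 1
  1×2+1 = 3 → write 1 carry 1
  0×2+1 = 1 → write 1
  1×2 = 2 → write 0 carry 1
  1×2+1 = 3 → write 1 carry 1
  1×2+1 = 3 → write 1 carry 1
  1×2+1 = 3 → write 1 carry 1
  0×2+1 = 1 → write 1
  0×2 = 0 → write 0
  1×2 = 2 → write 0 carry 1
  remaining carry: 1

0b100111101101011001101110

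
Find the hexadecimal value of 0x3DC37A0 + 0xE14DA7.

Add column by column in base 16, right to left:
  0+7 = 7
  A+A = 4 carry 1
  7+D+1 = 5 carry 1
  3+4+1 = 8
  C+1 = D
  D+E = B carry 1
  3+0+1 = 4

0x4BD8547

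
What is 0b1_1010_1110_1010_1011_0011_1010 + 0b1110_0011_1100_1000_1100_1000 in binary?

0b10100100100111010000000010

Add column by column in base 2, right to left:
  0+0 = 0
  1+0 = 1
  0+0 = 0
  1+1 = 0 carry 1
  1+0+1 = 0 carry 1
  1+0+1 = 0 carry 1
  0+1+1 = 0 carry 1
  0+1+1 = 0 carry 1
  1+0+1 = 0 carry 1
  1+0+1 = 0 carry 1
  0+0+1 = 1
  1+1 = 0 carry 1
  0+0+1 = 1
  1+0 = 1
  0+1 = 1
  1+1 = 0 carry 1
  0+1+1 = 0 carry 1
  1+1+1 = 1 carry 1
  1+0+1 = 0 carry 1
  1+0+1 = 0 carry 1
  0+0+1 = 1
  1+1 = 0 carry 1
  0+1+1 = 0 carry 1
  1+1+1 = 1 carry 1
  1+0+1 = 0 carry 1
  final carry 1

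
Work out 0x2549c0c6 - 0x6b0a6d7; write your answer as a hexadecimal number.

Subtract column by column in base 16:
  6-7 → f (borrow)
  c-d-1 → e (borrow)
  0-6-1 → 9 (borrow)
  c-a-1 → 1
  9-0 → 9
  4-b → 9 (borrow)
  5-6-1 → e (borrow)
  2-0-1 → 1

0x1e9919ef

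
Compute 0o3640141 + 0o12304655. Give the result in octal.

Add column by column in base 8, right to left:
  1+5 = 6
  4+5 = 1 carry 1
  1+6+1 = 0 carry 1
  0+4+1 = 5
  4+0 = 4
  6+3 = 1 carry 1
  3+2+1 = 6
  0+1 = 1

0o16145016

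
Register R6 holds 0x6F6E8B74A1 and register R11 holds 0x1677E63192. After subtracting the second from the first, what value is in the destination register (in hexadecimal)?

Subtract column by column in base 16:
  1-2 → F (borrow)
  A-9-1 → 0
  4-1 → 3
  7-3 → 4
  B-6 → 5
  8-E → A (borrow)
  E-7-1 → 6
  6-7 → F (borrow)
  F-6-1 → 8
  6-1 → 5

0x58F6A5430F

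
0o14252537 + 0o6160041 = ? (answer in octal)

Add column by column in base 8, right to left:
  7+1 = 0 carry 1
  3+4+1 = 0 carry 1
  5+0+1 = 6
  2+0 = 2
  5+6 = 3 carry 1
  2+1+1 = 4
  4+6 = 2 carry 1
  1+0+1 = 2

0o22432600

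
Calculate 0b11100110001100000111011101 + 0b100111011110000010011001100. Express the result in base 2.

0b1000100001111100011010101001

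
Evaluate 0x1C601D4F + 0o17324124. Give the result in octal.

0x1C601D4F = 0o3430016517 in octal.
Add column by column in base 8, right to left:
  7+4 = 3 carry 1
  1+2+1 = 4
  5+1 = 6
  6+4 = 2 carry 1
  1+2+1 = 4
  0+3 = 3
  0+7 = 7
  3+1 = 4
  4+0 = 4
  3+0 = 3

0o3447342643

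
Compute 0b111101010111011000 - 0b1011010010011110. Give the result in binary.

Subtract column by column in base 2:
  0-0 → 0
  0-1 → 1 (borrow)
  0-1-1 → 0 (borrow)
  1-1-1 → 1 (borrow)
  1-1-1 → 1 (borrow)
  0-0-1 → 1 (borrow)
  1-0-1 → 0
  1-1 → 0
  1-0 → 1
  0-0 → 0
  1-1 → 0
  0-0 → 0
  1-1 → 0
  0-1 → 1 (borrow)
  1-0-1 → 0
  1-1 → 0
  1-0 → 1
  1-0 → 1

0b110010000100111010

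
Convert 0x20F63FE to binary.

0b10000011110110001111111110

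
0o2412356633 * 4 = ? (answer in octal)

Multiply each base-8 digit by 4, carrying:
  3×4 = 12 → write 4 carry 1
  3×4+1 = 13 → write 5 carry 1
  6×4+1 = 25 → write 1 carry 3
  6×4+3 = 27 → write 3 carry 3
  5×4+3 = 23 → write 7 carry 2
  3×4+2 = 14 → write 6 carry 1
  2×4+1 = 9 → write 1 carry 1
  1×4+1 = 5 → write 5
  4×4 = 16 → write 0 carry 2
  2×4+2 = 10 → write 2 carry 1
  remaining carry: 1

0o12051673154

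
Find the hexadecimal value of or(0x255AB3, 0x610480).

OR each hex digit independently (no carries):
  2|6=6, 5|1=5, 5|0=5, A|4=E, B|8=B, 3|0=3

0x655EB3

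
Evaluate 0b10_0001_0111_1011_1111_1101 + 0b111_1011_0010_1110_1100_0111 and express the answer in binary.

0b100111001010101011000100

Add column by column in base 2, right to left:
  1+1 = 0 carry 1
  0+1+1 = 0 carry 1
  1+1+1 = 1 carry 1
  1+0+1 = 0 carry 1
  1+0+1 = 0 carry 1
  1+0+1 = 0 carry 1
  1+1+1 = 1 carry 1
  1+1+1 = 1 carry 1
  1+0+1 = 0 carry 1
  1+1+1 = 1 carry 1
  0+1+1 = 0 carry 1
  1+1+1 = 1 carry 1
  1+0+1 = 0 carry 1
  1+1+1 = 1 carry 1
  1+0+1 = 0 carry 1
  0+0+1 = 1
  1+1 = 0 carry 1
  0+1+1 = 0 carry 1
  0+0+1 = 1
  0+1 = 1
  0+1 = 1
  1+1 = 0 carry 1
  0+1+1 = 0 carry 1
  final carry 1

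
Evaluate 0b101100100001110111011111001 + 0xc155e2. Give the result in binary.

0b110010100100100010011011011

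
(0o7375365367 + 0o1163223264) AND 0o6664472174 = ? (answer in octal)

0o460410050

Add column by column in base 8, right to left:
  7+4 = 3 carry 1
  6+6+1 = 5 carry 1
  3+2+1 = 6
  5+3 = 0 carry 1
  6+2+1 = 1 carry 1
  3+2+1 = 6
  5+3 = 0 carry 1
  7+6+1 = 6 carry 1
  3+1+1 = 5
  7+1 = 0 carry 1
  final carry 1
Sum = 0o10560610653; now AND with 0o6664472174:
  1&0=0, 0&6=0, 5&6=4, 6&6=6, 0&4=0, 6&4=4, 1&7=1, 0&2=0, 6&1=0, 5&7=5, 3&4=0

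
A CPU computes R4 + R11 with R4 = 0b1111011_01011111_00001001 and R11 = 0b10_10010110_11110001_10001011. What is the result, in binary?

0b11000100100101000010010100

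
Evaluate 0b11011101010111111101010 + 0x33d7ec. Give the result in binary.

0b101000101000011111010110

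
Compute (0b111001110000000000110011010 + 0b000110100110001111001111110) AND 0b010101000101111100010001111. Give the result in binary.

0b100010000000001000

Add column by column in base 2, right to left:
  0+0 = 0
  1+1 = 0 carry 1
  0+1+1 = 0 carry 1
  1+1+1 = 1 carry 1
  1+1+1 = 1 carry 1
  0+1+1 = 0 carry 1
  0+1+1 = 0 carry 1
  1+0+1 = 0 carry 1
  1+0+1 = 0 carry 1
  0+1+1 = 0 carry 1
  0+1+1 = 0 carry 1
  0+1+1 = 0 carry 1
  0+1+1 = 0 carry 1
  0+0+1 = 1
  0+0 = 0
  0+0 = 0
  0+1 = 1
  0+1 = 1
  0+0 = 0
  1+0 = 1
  1+1 = 0 carry 1
  1+0+1 = 0 carry 1
  0+1+1 = 0 carry 1
  0+1+1 = 0 carry 1
  1+0+1 = 0 carry 1
  1+0+1 = 0 carry 1
  1+0+1 = 0 carry 1
  final carry 1
Sum = 0b1000000010110010000000011000; now AND with 0b010101000101111100010001111:
  1000000010110010000000011000
& 0010101000101111100010001111
= 0000000000100010000000001000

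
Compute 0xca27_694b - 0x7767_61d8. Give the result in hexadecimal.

Subtract column by column in base 16:
  b-8 → 3
  4-d → 7 (borrow)
  9-1-1 → 7
  6-6 → 0
  7-7 → 0
  2-6 → c (borrow)
  a-7-1 → 2
  c-7 → 5

0x52c00773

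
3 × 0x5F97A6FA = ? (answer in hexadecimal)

Multiply each base-16 digit by 3, carrying:
  A×3 = 30 → write E carry 1
  F×3+1 = 46 → write E carry 2
  6×3+2 = 20 → write 4 carry 1
  A×3+1 = 31 → write F carry 1
  7×3+1 = 22 → write 6 carry 1
  9×3+1 = 28 → write C carry 1
  F×3+1 = 46 → write E carry 2
  5×3+2 = 17 → write 1 carry 1
  remaining carry: 1

0x11EC6F4EE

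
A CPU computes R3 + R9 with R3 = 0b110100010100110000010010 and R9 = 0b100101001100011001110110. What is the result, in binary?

0b1011001100001001010001000

Add column by column in base 2, right to left:
  0+0 = 0
  1+1 = 0 carry 1
  0+1+1 = 0 carry 1
  0+0+1 = 1
  1+1 = 0 carry 1
  0+1+1 = 0 carry 1
  0+1+1 = 0 carry 1
  0+0+1 = 1
  0+0 = 0
  0+1 = 1
  1+1 = 0 carry 1
  1+0+1 = 0 carry 1
  0+0+1 = 1
  0+0 = 0
  1+1 = 0 carry 1
  0+1+1 = 0 carry 1
  1+0+1 = 0 carry 1
  0+0+1 = 1
  0+1 = 1
  0+0 = 0
  1+1 = 0 carry 1
  0+0+1 = 1
  1+0 = 1
  1+1 = 0 carry 1
  final carry 1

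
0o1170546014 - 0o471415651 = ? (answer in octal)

Subtract column by column in base 8:
  4-1 → 3
  1-5 → 4 (borrow)
  0-6-1 → 1 (borrow)
  6-5-1 → 0
  4-1 → 3
  5-4 → 1
  0-1 → 7 (borrow)
  7-7-1 → 7 (borrow)
  1-4-1 → 4 (borrow)
  1-0-1 → 0

0o477130143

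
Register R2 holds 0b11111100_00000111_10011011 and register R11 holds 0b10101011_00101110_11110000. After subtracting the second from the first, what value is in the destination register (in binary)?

0b10100001101100010101011

Subtract column by column in base 2:
  1-0 → 1
  1-0 → 1
  0-0 → 0
  1-0 → 1
  1-1 → 0
  0-1 → 1 (borrow)
  0-1-1 → 0 (borrow)
  1-1-1 → 1 (borrow)
  1-0-1 → 0
  1-1 → 0
  1-1 → 0
  0-1 → 1 (borrow)
  0-0-1 → 1 (borrow)
  0-1-1 → 0 (borrow)
  0-0-1 → 1 (borrow)
  0-0-1 → 1 (borrow)
  0-1-1 → 0 (borrow)
  0-1-1 → 0 (borrow)
  1-0-1 → 0
  1-1 → 0
  1-0 → 1
  1-1 → 0
  1-0 → 1
  1-1 → 0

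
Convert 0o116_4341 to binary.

0b1001110100011100001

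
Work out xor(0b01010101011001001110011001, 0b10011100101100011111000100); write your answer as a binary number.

XOR bit by bit (1 where the bits differ):
  01010101011001001110011001
^ 10011100101100011111000100
= 11001001110101010001011101

0b11001001110101010001011101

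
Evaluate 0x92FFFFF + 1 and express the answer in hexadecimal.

0x9300000

The trailing 5 digits are F (max in base 16), so adding 1 cascades: they roll to 0 and the next digit up increments.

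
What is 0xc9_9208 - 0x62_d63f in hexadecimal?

Subtract column by column in base 16:
  8-f → 9 (borrow)
  0-3-1 → c (borrow)
  2-6-1 → b (borrow)
  9-d-1 → b (borrow)
  9-2-1 → 6
  c-6 → 6

0x66bbc9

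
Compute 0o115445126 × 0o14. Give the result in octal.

Multiply each base-8 digit by 12, carrying:
  6×12 = 72 → write 0 carry 9
  2×12+9 = 33 → write 1 carry 4
  1×12+4 = 16 → write 0 carry 2
  5×12+2 = 62 → write 6 carry 7
  4×12+7 = 55 → write 7 carry 6
  4×12+6 = 54 → write 6 carry 6
  5×12+6 = 66 → write 2 carry 8
  1×12+8 = 20 → write 4 carry 2
  1×12+2 = 14 → write 6 carry 1
  remaining carry: 1

0o1642676010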